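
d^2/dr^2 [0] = 0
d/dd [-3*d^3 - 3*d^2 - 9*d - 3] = -9*d^2 - 6*d - 9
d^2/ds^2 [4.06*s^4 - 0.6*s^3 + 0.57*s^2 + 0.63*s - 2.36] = 48.72*s^2 - 3.6*s + 1.14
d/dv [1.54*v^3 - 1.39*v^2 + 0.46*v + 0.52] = 4.62*v^2 - 2.78*v + 0.46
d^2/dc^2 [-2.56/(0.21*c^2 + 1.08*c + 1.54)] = (0.225792*c^2 + 1.161216*c - 2.56*(0.42*c + 1.08)*(0.84*c + 2.16) + 1.655808)/(0.21*c^2 + 1.08*c + 1.54)^3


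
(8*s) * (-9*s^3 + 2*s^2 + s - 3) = -72*s^4 + 16*s^3 + 8*s^2 - 24*s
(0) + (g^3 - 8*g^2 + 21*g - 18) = g^3 - 8*g^2 + 21*g - 18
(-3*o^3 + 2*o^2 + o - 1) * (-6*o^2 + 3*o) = 18*o^5 - 21*o^4 + 9*o^2 - 3*o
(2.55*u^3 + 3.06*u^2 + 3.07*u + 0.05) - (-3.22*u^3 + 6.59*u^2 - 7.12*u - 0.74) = 5.77*u^3 - 3.53*u^2 + 10.19*u + 0.79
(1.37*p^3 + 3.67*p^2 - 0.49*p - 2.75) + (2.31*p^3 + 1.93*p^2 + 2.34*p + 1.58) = 3.68*p^3 + 5.6*p^2 + 1.85*p - 1.17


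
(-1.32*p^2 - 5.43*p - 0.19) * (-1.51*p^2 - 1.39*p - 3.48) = 1.9932*p^4 + 10.0341*p^3 + 12.4282*p^2 + 19.1605*p + 0.6612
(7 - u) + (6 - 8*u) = 13 - 9*u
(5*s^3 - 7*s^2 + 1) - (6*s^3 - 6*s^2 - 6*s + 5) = -s^3 - s^2 + 6*s - 4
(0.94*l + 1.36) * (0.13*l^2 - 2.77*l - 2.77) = 0.1222*l^3 - 2.427*l^2 - 6.371*l - 3.7672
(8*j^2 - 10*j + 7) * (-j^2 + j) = -8*j^4 + 18*j^3 - 17*j^2 + 7*j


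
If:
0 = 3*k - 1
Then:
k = 1/3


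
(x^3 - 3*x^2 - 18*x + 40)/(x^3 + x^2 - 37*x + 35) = (x^2 + 2*x - 8)/(x^2 + 6*x - 7)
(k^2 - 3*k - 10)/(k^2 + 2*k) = (k - 5)/k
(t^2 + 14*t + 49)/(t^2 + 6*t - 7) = (t + 7)/(t - 1)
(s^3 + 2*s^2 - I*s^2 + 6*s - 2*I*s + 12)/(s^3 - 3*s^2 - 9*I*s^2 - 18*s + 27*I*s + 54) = (s^2 + s*(2 + 2*I) + 4*I)/(s^2 + s*(-3 - 6*I) + 18*I)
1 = 1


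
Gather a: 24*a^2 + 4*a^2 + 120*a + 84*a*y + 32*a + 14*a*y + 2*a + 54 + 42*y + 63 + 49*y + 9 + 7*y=28*a^2 + a*(98*y + 154) + 98*y + 126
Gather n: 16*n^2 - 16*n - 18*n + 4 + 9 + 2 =16*n^2 - 34*n + 15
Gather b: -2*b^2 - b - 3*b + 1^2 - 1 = -2*b^2 - 4*b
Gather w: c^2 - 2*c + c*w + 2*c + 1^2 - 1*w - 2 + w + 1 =c^2 + c*w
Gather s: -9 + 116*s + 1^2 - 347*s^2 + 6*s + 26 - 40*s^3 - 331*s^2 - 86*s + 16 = -40*s^3 - 678*s^2 + 36*s + 34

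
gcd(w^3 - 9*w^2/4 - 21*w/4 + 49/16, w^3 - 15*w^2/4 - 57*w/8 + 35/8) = w^2 + 5*w/4 - 7/8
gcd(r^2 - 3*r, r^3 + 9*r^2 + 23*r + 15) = 1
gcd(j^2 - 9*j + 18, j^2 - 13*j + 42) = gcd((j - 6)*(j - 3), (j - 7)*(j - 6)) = j - 6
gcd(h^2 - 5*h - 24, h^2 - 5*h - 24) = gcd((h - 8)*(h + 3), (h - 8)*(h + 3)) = h^2 - 5*h - 24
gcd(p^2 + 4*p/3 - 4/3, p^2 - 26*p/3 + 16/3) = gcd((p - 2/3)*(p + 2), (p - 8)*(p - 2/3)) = p - 2/3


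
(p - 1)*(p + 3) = p^2 + 2*p - 3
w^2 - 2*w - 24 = (w - 6)*(w + 4)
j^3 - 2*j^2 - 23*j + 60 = (j - 4)*(j - 3)*(j + 5)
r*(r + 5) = r^2 + 5*r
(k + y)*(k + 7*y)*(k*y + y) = k^3*y + 8*k^2*y^2 + k^2*y + 7*k*y^3 + 8*k*y^2 + 7*y^3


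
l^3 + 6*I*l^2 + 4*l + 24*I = (l - 2*I)*(l + 2*I)*(l + 6*I)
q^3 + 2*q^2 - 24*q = q*(q - 4)*(q + 6)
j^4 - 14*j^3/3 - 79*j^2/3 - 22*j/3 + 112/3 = (j - 8)*(j - 1)*(j + 2)*(j + 7/3)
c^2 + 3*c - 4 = (c - 1)*(c + 4)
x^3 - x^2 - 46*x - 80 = (x - 8)*(x + 2)*(x + 5)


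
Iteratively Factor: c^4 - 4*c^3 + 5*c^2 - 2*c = (c - 1)*(c^3 - 3*c^2 + 2*c) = c*(c - 1)*(c^2 - 3*c + 2) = c*(c - 2)*(c - 1)*(c - 1)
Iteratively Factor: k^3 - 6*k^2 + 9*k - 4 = (k - 1)*(k^2 - 5*k + 4) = (k - 1)^2*(k - 4)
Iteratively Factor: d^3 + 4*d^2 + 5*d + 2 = (d + 1)*(d^2 + 3*d + 2) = (d + 1)^2*(d + 2)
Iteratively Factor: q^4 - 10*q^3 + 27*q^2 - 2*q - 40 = (q - 5)*(q^3 - 5*q^2 + 2*q + 8) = (q - 5)*(q - 2)*(q^2 - 3*q - 4) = (q - 5)*(q - 4)*(q - 2)*(q + 1)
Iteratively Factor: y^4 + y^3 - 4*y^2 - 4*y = (y)*(y^3 + y^2 - 4*y - 4) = y*(y + 1)*(y^2 - 4) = y*(y + 1)*(y + 2)*(y - 2)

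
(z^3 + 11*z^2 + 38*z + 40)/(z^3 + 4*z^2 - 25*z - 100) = (z + 2)/(z - 5)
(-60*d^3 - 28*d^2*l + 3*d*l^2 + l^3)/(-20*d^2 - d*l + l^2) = (12*d^2 + 8*d*l + l^2)/(4*d + l)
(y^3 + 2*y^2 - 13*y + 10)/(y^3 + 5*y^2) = 1 - 3/y + 2/y^2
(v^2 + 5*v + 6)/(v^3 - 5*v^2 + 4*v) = (v^2 + 5*v + 6)/(v*(v^2 - 5*v + 4))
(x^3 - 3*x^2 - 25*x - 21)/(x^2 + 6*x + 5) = (x^2 - 4*x - 21)/(x + 5)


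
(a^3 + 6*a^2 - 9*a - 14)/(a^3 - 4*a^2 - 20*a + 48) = (a^2 + 8*a + 7)/(a^2 - 2*a - 24)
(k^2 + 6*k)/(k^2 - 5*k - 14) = k*(k + 6)/(k^2 - 5*k - 14)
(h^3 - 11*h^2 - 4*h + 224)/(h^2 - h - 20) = (h^2 - 15*h + 56)/(h - 5)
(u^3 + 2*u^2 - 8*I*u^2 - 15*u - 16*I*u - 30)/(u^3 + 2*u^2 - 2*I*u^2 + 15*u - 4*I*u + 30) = (u - 3*I)/(u + 3*I)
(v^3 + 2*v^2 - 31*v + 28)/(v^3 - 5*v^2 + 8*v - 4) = (v^2 + 3*v - 28)/(v^2 - 4*v + 4)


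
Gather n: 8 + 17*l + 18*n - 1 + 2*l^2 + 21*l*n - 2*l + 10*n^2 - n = 2*l^2 + 15*l + 10*n^2 + n*(21*l + 17) + 7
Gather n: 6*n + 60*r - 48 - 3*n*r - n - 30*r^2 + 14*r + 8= n*(5 - 3*r) - 30*r^2 + 74*r - 40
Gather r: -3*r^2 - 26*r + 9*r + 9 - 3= -3*r^2 - 17*r + 6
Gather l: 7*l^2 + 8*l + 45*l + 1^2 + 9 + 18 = 7*l^2 + 53*l + 28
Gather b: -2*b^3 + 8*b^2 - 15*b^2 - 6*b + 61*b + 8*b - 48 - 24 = -2*b^3 - 7*b^2 + 63*b - 72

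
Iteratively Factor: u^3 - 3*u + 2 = (u - 1)*(u^2 + u - 2) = (u - 1)*(u + 2)*(u - 1)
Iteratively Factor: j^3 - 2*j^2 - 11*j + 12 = (j + 3)*(j^2 - 5*j + 4) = (j - 1)*(j + 3)*(j - 4)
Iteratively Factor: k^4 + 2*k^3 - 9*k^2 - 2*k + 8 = (k - 1)*(k^3 + 3*k^2 - 6*k - 8) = (k - 1)*(k + 1)*(k^2 + 2*k - 8) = (k - 1)*(k + 1)*(k + 4)*(k - 2)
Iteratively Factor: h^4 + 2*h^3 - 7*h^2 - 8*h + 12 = (h - 2)*(h^3 + 4*h^2 + h - 6) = (h - 2)*(h + 3)*(h^2 + h - 2) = (h - 2)*(h - 1)*(h + 3)*(h + 2)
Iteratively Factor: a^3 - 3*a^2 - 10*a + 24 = (a - 4)*(a^2 + a - 6) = (a - 4)*(a + 3)*(a - 2)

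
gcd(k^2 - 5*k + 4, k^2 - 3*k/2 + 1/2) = k - 1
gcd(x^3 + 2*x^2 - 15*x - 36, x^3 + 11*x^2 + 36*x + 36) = x + 3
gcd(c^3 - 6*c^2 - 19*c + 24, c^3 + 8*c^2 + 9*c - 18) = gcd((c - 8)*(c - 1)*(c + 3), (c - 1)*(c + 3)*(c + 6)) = c^2 + 2*c - 3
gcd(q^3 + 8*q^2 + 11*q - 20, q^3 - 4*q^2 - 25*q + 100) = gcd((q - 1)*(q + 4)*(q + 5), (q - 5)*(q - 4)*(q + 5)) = q + 5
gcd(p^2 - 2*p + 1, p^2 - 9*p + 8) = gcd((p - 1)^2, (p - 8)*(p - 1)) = p - 1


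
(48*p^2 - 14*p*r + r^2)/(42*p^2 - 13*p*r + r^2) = (8*p - r)/(7*p - r)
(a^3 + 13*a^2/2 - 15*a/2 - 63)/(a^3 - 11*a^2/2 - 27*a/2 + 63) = (a + 6)/(a - 6)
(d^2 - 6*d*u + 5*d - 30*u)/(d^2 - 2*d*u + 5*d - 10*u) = (-d + 6*u)/(-d + 2*u)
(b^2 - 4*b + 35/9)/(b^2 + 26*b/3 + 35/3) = (9*b^2 - 36*b + 35)/(3*(3*b^2 + 26*b + 35))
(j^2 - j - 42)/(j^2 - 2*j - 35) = (j + 6)/(j + 5)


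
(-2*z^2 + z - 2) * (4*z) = -8*z^3 + 4*z^2 - 8*z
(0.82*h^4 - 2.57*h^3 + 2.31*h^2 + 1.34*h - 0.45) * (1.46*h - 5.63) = 1.1972*h^5 - 8.3688*h^4 + 17.8417*h^3 - 11.0489*h^2 - 8.2012*h + 2.5335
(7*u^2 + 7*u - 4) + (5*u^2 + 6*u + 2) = 12*u^2 + 13*u - 2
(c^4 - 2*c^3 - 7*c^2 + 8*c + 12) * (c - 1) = c^5 - 3*c^4 - 5*c^3 + 15*c^2 + 4*c - 12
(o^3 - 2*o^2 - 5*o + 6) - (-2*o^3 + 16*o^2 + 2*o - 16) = 3*o^3 - 18*o^2 - 7*o + 22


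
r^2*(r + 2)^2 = r^4 + 4*r^3 + 4*r^2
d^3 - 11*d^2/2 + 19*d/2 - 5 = (d - 5/2)*(d - 2)*(d - 1)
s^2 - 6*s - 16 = (s - 8)*(s + 2)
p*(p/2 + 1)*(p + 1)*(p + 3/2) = p^4/2 + 9*p^3/4 + 13*p^2/4 + 3*p/2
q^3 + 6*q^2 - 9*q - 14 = (q - 2)*(q + 1)*(q + 7)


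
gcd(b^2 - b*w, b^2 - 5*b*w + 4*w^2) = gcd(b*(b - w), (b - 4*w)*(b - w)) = -b + w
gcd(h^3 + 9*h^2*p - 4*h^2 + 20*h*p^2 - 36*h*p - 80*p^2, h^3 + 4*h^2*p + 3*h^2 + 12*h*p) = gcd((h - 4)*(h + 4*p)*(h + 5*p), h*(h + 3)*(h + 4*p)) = h + 4*p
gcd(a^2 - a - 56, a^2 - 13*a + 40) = a - 8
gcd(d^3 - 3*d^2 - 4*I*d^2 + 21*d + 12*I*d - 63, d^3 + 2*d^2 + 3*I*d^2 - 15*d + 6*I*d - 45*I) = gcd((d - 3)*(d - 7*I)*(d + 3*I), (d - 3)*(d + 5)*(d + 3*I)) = d^2 + d*(-3 + 3*I) - 9*I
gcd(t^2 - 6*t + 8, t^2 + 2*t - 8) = t - 2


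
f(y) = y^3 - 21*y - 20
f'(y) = 3*y^2 - 21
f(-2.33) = 16.28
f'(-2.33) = -4.71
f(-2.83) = 16.76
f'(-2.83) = 3.03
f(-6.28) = -135.79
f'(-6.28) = 97.32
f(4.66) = -16.67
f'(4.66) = 44.15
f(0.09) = -21.89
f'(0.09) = -20.98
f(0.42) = -28.75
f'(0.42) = -20.47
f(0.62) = -32.78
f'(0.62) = -19.85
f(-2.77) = 16.92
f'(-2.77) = 2.02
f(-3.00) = 16.00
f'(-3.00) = 6.00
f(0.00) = -20.00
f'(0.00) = -21.00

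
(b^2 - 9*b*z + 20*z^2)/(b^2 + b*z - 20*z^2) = (b - 5*z)/(b + 5*z)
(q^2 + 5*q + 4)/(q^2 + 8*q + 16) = (q + 1)/(q + 4)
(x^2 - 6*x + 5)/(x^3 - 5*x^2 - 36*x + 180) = (x - 1)/(x^2 - 36)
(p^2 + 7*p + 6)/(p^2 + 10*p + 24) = (p + 1)/(p + 4)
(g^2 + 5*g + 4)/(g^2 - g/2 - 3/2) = 2*(g + 4)/(2*g - 3)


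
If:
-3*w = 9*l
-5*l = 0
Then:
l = 0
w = 0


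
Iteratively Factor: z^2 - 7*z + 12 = (z - 4)*(z - 3)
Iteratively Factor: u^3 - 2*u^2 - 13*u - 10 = (u - 5)*(u^2 + 3*u + 2) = (u - 5)*(u + 1)*(u + 2)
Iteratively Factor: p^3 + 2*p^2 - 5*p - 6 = (p - 2)*(p^2 + 4*p + 3) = (p - 2)*(p + 1)*(p + 3)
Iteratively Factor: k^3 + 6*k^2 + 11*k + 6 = (k + 1)*(k^2 + 5*k + 6) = (k + 1)*(k + 2)*(k + 3)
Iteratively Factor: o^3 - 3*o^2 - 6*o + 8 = (o - 4)*(o^2 + o - 2) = (o - 4)*(o - 1)*(o + 2)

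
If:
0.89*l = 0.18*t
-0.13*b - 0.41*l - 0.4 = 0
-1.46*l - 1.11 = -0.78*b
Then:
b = -0.25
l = -0.90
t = -4.43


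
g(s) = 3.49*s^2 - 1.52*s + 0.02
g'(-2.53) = -19.18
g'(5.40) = 36.17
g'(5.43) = 36.38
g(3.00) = 26.87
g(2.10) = 12.22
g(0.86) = 1.29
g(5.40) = 93.58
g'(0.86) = 4.48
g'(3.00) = 19.42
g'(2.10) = 13.14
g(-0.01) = 0.04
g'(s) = 6.98*s - 1.52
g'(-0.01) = -1.59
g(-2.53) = 26.20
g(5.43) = 94.67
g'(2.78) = 17.88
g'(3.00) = 19.42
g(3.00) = 26.87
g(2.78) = 22.77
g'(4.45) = 29.54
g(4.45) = 62.37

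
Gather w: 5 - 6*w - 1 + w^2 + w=w^2 - 5*w + 4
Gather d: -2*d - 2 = -2*d - 2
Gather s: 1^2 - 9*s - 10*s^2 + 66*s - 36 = -10*s^2 + 57*s - 35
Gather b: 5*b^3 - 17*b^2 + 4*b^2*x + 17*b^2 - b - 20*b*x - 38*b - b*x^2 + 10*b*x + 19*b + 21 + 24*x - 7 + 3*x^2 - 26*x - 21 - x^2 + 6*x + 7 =5*b^3 + 4*b^2*x + b*(-x^2 - 10*x - 20) + 2*x^2 + 4*x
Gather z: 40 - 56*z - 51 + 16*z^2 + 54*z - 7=16*z^2 - 2*z - 18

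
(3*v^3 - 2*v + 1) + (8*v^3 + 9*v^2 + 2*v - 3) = 11*v^3 + 9*v^2 - 2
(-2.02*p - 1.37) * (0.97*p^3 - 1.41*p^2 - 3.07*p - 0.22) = -1.9594*p^4 + 1.5193*p^3 + 8.1331*p^2 + 4.6503*p + 0.3014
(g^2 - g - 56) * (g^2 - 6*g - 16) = g^4 - 7*g^3 - 66*g^2 + 352*g + 896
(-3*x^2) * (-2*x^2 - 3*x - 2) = 6*x^4 + 9*x^3 + 6*x^2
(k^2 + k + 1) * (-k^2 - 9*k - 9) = -k^4 - 10*k^3 - 19*k^2 - 18*k - 9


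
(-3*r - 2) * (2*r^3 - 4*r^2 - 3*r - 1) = -6*r^4 + 8*r^3 + 17*r^2 + 9*r + 2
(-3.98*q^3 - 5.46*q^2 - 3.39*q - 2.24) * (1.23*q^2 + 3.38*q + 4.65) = -4.8954*q^5 - 20.1682*q^4 - 41.1315*q^3 - 39.6024*q^2 - 23.3347*q - 10.416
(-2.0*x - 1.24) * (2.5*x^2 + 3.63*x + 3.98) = -5.0*x^3 - 10.36*x^2 - 12.4612*x - 4.9352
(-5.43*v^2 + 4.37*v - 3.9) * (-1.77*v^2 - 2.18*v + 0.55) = 9.6111*v^4 + 4.1025*v^3 - 5.6101*v^2 + 10.9055*v - 2.145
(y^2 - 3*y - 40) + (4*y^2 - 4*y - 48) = 5*y^2 - 7*y - 88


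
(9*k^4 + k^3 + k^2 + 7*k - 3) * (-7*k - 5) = -63*k^5 - 52*k^4 - 12*k^3 - 54*k^2 - 14*k + 15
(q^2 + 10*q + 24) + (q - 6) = q^2 + 11*q + 18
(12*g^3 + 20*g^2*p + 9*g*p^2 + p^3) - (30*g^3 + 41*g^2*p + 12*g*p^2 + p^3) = -18*g^3 - 21*g^2*p - 3*g*p^2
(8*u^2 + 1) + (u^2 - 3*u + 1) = 9*u^2 - 3*u + 2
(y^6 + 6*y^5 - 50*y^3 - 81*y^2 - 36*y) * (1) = y^6 + 6*y^5 - 50*y^3 - 81*y^2 - 36*y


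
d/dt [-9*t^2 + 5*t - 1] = 5 - 18*t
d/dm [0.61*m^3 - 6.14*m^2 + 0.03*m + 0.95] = 1.83*m^2 - 12.28*m + 0.03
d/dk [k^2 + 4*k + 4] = 2*k + 4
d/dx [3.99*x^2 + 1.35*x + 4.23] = 7.98*x + 1.35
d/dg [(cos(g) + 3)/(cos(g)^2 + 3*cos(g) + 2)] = (cos(g)^2 + 6*cos(g) + 7)*sin(g)/(cos(g)^2 + 3*cos(g) + 2)^2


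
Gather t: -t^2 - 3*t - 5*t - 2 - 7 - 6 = -t^2 - 8*t - 15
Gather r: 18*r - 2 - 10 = 18*r - 12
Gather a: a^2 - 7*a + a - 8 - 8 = a^2 - 6*a - 16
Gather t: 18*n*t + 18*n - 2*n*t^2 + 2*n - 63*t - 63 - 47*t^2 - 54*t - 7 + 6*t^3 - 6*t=20*n + 6*t^3 + t^2*(-2*n - 47) + t*(18*n - 123) - 70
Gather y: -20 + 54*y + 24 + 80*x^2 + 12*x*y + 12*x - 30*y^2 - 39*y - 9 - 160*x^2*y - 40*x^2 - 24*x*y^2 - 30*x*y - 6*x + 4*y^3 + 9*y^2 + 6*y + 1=40*x^2 + 6*x + 4*y^3 + y^2*(-24*x - 21) + y*(-160*x^2 - 18*x + 21) - 4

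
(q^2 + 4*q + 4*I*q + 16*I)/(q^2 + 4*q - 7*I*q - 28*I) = (q + 4*I)/(q - 7*I)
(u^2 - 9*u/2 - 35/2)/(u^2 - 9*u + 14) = (u + 5/2)/(u - 2)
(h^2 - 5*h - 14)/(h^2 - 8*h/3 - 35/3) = 3*(-h^2 + 5*h + 14)/(-3*h^2 + 8*h + 35)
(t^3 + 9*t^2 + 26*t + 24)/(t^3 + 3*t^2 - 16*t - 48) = (t + 2)/(t - 4)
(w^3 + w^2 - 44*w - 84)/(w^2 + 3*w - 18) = (w^2 - 5*w - 14)/(w - 3)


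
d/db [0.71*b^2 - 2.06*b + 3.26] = 1.42*b - 2.06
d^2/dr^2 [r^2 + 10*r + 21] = 2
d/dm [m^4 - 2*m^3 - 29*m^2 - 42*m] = 4*m^3 - 6*m^2 - 58*m - 42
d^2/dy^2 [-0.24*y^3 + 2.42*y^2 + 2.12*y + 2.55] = 4.84 - 1.44*y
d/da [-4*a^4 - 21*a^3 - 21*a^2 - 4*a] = -16*a^3 - 63*a^2 - 42*a - 4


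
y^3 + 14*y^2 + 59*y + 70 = (y + 2)*(y + 5)*(y + 7)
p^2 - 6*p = p*(p - 6)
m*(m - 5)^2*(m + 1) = m^4 - 9*m^3 + 15*m^2 + 25*m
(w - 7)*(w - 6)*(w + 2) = w^3 - 11*w^2 + 16*w + 84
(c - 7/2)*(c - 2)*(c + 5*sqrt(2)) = c^3 - 11*c^2/2 + 5*sqrt(2)*c^2 - 55*sqrt(2)*c/2 + 7*c + 35*sqrt(2)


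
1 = 1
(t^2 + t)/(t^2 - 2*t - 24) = t*(t + 1)/(t^2 - 2*t - 24)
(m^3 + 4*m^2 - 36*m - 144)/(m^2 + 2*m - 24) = (m^2 - 2*m - 24)/(m - 4)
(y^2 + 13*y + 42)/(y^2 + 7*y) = (y + 6)/y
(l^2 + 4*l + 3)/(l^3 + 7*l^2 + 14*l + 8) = (l + 3)/(l^2 + 6*l + 8)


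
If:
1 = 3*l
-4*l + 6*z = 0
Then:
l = 1/3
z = 2/9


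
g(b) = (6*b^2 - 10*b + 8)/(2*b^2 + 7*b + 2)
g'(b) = (-4*b - 7)*(6*b^2 - 10*b + 8)/(2*b^2 + 7*b + 2)^2 + (12*b - 10)/(2*b^2 + 7*b + 2)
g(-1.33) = -8.46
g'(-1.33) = 3.11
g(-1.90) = -11.93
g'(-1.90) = 9.79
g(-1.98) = -12.77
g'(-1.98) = 11.32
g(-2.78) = -41.02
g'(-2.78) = 106.01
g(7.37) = 1.60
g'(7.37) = 0.12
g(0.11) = 2.50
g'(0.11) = -9.75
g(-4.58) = 15.11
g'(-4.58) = 8.92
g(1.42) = 0.37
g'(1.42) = 0.15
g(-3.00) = -92.00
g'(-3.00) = 506.00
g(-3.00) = -92.00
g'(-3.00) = 506.00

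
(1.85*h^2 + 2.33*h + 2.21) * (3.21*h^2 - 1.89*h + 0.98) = 5.9385*h^4 + 3.9828*h^3 + 4.5034*h^2 - 1.8935*h + 2.1658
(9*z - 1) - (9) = 9*z - 10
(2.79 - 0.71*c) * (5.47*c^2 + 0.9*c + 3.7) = -3.8837*c^3 + 14.6223*c^2 - 0.116*c + 10.323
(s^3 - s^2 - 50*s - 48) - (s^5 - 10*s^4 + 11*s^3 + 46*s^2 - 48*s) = -s^5 + 10*s^4 - 10*s^3 - 47*s^2 - 2*s - 48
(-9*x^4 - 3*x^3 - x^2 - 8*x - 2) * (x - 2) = -9*x^5 + 15*x^4 + 5*x^3 - 6*x^2 + 14*x + 4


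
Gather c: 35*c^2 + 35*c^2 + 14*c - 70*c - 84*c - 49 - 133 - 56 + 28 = 70*c^2 - 140*c - 210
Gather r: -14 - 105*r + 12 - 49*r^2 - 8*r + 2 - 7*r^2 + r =-56*r^2 - 112*r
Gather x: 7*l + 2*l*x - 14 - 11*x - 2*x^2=7*l - 2*x^2 + x*(2*l - 11) - 14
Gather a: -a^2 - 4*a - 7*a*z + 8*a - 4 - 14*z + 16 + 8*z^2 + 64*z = -a^2 + a*(4 - 7*z) + 8*z^2 + 50*z + 12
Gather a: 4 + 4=8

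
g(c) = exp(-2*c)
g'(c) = -2*exp(-2*c)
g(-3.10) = 492.75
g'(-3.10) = -985.50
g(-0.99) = 7.24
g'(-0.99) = -14.49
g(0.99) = 0.14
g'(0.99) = -0.28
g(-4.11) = 3714.50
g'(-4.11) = -7429.00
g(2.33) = 0.01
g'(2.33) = -0.02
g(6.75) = 0.00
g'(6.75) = -0.00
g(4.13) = 0.00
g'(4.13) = -0.00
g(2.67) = 0.00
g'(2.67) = -0.01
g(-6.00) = 162754.79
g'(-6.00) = -325509.58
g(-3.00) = 403.43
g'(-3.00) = -806.86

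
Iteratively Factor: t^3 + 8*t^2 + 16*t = (t + 4)*(t^2 + 4*t) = (t + 4)^2*(t)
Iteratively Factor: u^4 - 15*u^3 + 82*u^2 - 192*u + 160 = (u - 4)*(u^3 - 11*u^2 + 38*u - 40) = (u - 4)^2*(u^2 - 7*u + 10) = (u - 5)*(u - 4)^2*(u - 2)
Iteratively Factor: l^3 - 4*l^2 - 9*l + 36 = (l + 3)*(l^2 - 7*l + 12) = (l - 3)*(l + 3)*(l - 4)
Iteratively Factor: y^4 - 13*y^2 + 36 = (y - 2)*(y^3 + 2*y^2 - 9*y - 18) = (y - 3)*(y - 2)*(y^2 + 5*y + 6) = (y - 3)*(y - 2)*(y + 3)*(y + 2)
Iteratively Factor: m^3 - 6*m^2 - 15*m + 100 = (m - 5)*(m^2 - m - 20) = (m - 5)*(m + 4)*(m - 5)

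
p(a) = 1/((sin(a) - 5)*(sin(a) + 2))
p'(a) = -cos(a)/((sin(a) - 5)*(sin(a) + 2)^2) - cos(a)/((sin(a) - 5)^2*(sin(a) + 2))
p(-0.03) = -0.10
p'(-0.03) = 0.03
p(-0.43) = -0.12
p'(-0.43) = 0.05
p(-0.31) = -0.11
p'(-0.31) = 0.04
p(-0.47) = -0.12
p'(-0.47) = 0.05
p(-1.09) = -0.15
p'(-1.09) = 0.05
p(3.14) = -0.10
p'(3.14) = -0.03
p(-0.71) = -0.13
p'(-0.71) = 0.06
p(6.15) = -0.10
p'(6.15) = 0.04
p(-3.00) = -0.10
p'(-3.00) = -0.04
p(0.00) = -0.10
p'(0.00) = 0.03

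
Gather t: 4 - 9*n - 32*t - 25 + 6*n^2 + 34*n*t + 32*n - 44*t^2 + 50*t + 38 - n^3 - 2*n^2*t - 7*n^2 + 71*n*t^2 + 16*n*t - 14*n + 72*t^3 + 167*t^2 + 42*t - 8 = -n^3 - n^2 + 9*n + 72*t^3 + t^2*(71*n + 123) + t*(-2*n^2 + 50*n + 60) + 9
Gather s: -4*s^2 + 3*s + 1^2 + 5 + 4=-4*s^2 + 3*s + 10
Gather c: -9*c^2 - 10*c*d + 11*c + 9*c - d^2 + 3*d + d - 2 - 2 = -9*c^2 + c*(20 - 10*d) - d^2 + 4*d - 4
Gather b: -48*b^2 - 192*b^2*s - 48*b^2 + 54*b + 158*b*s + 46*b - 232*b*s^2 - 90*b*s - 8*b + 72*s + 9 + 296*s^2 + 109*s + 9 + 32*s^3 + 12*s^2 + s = b^2*(-192*s - 96) + b*(-232*s^2 + 68*s + 92) + 32*s^3 + 308*s^2 + 182*s + 18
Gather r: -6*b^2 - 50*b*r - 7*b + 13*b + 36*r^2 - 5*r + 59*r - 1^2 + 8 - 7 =-6*b^2 + 6*b + 36*r^2 + r*(54 - 50*b)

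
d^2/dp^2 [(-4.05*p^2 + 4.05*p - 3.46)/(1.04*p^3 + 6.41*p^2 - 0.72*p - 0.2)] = (-8.76096*p^6 + 26.28288*p^5 + 98.889648*p^4 - 79.3497339999998*p^3 - 858.487668*p^2 + 122.646072*p - 13.949168)/(1.124864*p^9 + 20.799168*p^8 + 125.858616*p^7 + 233.926913*p^6 - 95.132568*p^5 - 13.785468*p^4 + 5.289792*p^3 + 0.45816*p^2 - 0.0864*p - 0.008)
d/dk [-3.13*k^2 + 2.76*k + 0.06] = 2.76 - 6.26*k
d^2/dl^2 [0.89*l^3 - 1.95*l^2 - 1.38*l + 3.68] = 5.34*l - 3.9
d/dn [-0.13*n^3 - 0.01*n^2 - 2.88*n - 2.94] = -0.39*n^2 - 0.02*n - 2.88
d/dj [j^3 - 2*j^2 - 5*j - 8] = 3*j^2 - 4*j - 5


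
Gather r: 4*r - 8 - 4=4*r - 12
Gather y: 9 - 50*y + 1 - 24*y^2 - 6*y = -24*y^2 - 56*y + 10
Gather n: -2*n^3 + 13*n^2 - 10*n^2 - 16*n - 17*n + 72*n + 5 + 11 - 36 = -2*n^3 + 3*n^2 + 39*n - 20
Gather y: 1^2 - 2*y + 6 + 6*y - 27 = 4*y - 20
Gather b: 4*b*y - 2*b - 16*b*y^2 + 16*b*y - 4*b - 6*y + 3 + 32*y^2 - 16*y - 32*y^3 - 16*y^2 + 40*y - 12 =b*(-16*y^2 + 20*y - 6) - 32*y^3 + 16*y^2 + 18*y - 9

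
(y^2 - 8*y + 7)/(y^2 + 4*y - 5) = (y - 7)/(y + 5)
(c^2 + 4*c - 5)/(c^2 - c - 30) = (c - 1)/(c - 6)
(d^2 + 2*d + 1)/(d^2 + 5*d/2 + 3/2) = 2*(d + 1)/(2*d + 3)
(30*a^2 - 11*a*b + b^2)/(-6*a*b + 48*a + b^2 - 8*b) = (-5*a + b)/(b - 8)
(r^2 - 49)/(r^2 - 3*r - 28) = (r + 7)/(r + 4)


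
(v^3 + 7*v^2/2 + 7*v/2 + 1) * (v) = v^4 + 7*v^3/2 + 7*v^2/2 + v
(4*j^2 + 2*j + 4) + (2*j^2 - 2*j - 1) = 6*j^2 + 3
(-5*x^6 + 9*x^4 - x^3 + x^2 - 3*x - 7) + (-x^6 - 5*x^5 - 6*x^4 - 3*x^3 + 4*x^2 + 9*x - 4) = -6*x^6 - 5*x^5 + 3*x^4 - 4*x^3 + 5*x^2 + 6*x - 11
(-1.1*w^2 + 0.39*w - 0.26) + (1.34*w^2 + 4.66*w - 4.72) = 0.24*w^2 + 5.05*w - 4.98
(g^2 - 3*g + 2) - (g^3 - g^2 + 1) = -g^3 + 2*g^2 - 3*g + 1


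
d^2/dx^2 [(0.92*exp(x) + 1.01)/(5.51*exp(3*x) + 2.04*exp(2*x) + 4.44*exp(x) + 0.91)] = (111.725168*exp(6*x) + 306.996813*exp(5*x) + 38.680524*exp(4*x) - 2.07067599999999*exp(3*x) - 28.380969*exp(2*x) + 8.693712*exp(x) - 3.318952)*exp(x)/(167.284151*exp(9*x) + 185.803812*exp(8*x) + 473.18778*exp(7*x) + 390.816993*exp(6*x) + 442.670904*exp(5*x) + 265.584024*exp(4*x) + 150.671373*exp(3*x) + 58.8861*exp(2*x) + 11.030292*exp(x) + 0.753571)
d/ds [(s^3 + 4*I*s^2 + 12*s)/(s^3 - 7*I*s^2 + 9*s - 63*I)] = (-11*I*s^4 - 6*s^3 - 69*I*s^2 + 504*s - 756*I)/(s^6 - 14*I*s^5 - 31*s^4 - 252*I*s^3 - 801*s^2 - 1134*I*s - 3969)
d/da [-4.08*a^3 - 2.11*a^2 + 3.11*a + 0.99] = -12.24*a^2 - 4.22*a + 3.11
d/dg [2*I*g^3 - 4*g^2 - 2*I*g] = 6*I*g^2 - 8*g - 2*I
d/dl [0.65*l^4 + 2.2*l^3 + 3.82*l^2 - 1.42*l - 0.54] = 2.6*l^3 + 6.6*l^2 + 7.64*l - 1.42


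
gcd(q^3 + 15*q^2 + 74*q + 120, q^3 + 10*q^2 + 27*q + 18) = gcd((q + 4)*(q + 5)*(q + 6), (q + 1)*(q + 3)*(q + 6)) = q + 6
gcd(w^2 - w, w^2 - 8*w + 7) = w - 1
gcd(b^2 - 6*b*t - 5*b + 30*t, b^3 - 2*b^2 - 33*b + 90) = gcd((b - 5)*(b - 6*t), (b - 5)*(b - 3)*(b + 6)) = b - 5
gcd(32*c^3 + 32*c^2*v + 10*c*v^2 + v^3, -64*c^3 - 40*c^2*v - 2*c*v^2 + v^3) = 8*c^2 + 6*c*v + v^2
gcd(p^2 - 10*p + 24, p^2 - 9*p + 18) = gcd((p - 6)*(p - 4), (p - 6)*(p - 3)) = p - 6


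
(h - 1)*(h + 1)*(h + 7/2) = h^3 + 7*h^2/2 - h - 7/2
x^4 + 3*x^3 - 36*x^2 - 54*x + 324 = (x - 3)*(x + 6)*(x - 3*sqrt(2))*(x + 3*sqrt(2))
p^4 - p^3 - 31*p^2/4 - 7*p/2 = p*(p - 7/2)*(p + 1/2)*(p + 2)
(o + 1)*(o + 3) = o^2 + 4*o + 3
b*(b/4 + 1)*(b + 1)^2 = b^4/4 + 3*b^3/2 + 9*b^2/4 + b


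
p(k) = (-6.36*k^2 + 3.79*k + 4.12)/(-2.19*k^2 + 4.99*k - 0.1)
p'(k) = (3.79 - 12.72*k)/(-2.19*k^2 + 4.99*k - 0.1) + (4.38*k - 4.99)*(-6.36*k^2 + 3.79*k + 4.12)/(-2.19*k^2 + 4.99*k - 0.1)^2 = (-23.4363*k^2 + 19.3176*k - 20.9378)/(4.7961*k^4 - 21.8562*k^3 + 25.3381*k^2 - 0.998*k + 0.01)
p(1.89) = -7.58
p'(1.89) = -29.96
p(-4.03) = 2.05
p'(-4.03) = -0.15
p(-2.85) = 1.82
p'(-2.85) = -0.26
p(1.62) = -2.88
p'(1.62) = -10.23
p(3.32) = 6.96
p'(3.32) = -3.65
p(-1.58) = 1.32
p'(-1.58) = -0.61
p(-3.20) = 1.90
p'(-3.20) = -0.22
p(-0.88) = 0.67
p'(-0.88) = -1.47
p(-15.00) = 2.61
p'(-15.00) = -0.02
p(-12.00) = 2.55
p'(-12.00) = -0.03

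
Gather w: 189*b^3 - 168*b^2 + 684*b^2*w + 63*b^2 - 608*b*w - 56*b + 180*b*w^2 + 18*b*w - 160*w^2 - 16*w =189*b^3 - 105*b^2 - 56*b + w^2*(180*b - 160) + w*(684*b^2 - 590*b - 16)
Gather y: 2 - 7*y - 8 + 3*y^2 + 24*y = 3*y^2 + 17*y - 6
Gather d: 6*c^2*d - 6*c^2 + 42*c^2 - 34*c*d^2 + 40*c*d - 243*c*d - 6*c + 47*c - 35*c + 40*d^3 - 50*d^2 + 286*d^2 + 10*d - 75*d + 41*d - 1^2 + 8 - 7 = 36*c^2 + 6*c + 40*d^3 + d^2*(236 - 34*c) + d*(6*c^2 - 203*c - 24)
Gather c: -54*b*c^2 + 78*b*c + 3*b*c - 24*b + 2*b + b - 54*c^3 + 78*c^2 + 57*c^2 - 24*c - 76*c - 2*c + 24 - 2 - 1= -21*b - 54*c^3 + c^2*(135 - 54*b) + c*(81*b - 102) + 21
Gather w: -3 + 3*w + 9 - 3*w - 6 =0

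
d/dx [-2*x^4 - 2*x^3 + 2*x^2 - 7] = 2*x*(-4*x^2 - 3*x + 2)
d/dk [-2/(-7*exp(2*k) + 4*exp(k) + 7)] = (8 - 28*exp(k))*exp(k)/(-7*exp(2*k) + 4*exp(k) + 7)^2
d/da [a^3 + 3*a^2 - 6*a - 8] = 3*a^2 + 6*a - 6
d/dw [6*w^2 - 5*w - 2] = 12*w - 5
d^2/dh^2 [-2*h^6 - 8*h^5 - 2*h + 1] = h^3*(-60*h - 160)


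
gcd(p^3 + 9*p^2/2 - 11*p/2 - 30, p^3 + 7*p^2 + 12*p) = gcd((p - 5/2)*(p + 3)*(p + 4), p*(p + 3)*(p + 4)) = p^2 + 7*p + 12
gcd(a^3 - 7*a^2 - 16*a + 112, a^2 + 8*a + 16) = a + 4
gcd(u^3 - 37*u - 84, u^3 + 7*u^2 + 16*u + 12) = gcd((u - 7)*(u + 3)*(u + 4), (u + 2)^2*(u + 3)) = u + 3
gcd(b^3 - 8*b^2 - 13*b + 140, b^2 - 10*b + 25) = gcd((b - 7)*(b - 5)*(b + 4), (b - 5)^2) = b - 5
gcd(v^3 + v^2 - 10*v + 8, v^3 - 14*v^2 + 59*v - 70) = v - 2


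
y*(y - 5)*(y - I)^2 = y^4 - 5*y^3 - 2*I*y^3 - y^2 + 10*I*y^2 + 5*y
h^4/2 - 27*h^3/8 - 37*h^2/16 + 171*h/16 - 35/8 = (h/2 + 1)*(h - 7)*(h - 5/4)*(h - 1/2)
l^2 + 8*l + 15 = (l + 3)*(l + 5)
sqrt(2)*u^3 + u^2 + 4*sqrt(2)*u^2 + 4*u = u*(u + 4)*(sqrt(2)*u + 1)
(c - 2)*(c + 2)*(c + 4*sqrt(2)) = c^3 + 4*sqrt(2)*c^2 - 4*c - 16*sqrt(2)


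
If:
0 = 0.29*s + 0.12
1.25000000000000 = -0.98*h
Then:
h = -1.28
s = -0.41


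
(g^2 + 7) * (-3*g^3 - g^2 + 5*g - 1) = -3*g^5 - g^4 - 16*g^3 - 8*g^2 + 35*g - 7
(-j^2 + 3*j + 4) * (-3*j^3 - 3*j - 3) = 3*j^5 - 9*j^4 - 9*j^3 - 6*j^2 - 21*j - 12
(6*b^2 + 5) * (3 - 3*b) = -18*b^3 + 18*b^2 - 15*b + 15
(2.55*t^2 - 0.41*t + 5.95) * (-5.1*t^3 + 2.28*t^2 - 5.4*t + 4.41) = -13.005*t^5 + 7.905*t^4 - 45.0498*t^3 + 27.0255*t^2 - 33.9381*t + 26.2395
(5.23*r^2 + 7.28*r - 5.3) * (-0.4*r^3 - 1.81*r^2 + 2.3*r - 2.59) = -2.092*r^5 - 12.3783*r^4 + 0.972200000000001*r^3 + 12.7913*r^2 - 31.0452*r + 13.727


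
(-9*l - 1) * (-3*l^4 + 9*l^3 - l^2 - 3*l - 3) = 27*l^5 - 78*l^4 + 28*l^2 + 30*l + 3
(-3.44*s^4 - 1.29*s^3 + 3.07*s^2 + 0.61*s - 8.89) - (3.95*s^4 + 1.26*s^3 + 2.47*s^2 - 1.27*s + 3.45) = -7.39*s^4 - 2.55*s^3 + 0.6*s^2 + 1.88*s - 12.34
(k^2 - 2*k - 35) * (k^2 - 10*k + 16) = k^4 - 12*k^3 + k^2 + 318*k - 560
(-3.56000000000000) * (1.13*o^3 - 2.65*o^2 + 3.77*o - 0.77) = -4.0228*o^3 + 9.434*o^2 - 13.4212*o + 2.7412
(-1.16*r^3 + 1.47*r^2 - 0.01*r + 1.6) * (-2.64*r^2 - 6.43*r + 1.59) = 3.0624*r^5 + 3.578*r^4 - 11.2701*r^3 - 1.8224*r^2 - 10.3039*r + 2.544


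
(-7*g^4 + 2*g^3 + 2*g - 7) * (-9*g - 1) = 63*g^5 - 11*g^4 - 2*g^3 - 18*g^2 + 61*g + 7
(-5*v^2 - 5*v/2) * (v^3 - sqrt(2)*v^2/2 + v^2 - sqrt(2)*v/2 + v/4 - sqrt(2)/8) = -5*v^5 - 15*v^4/2 + 5*sqrt(2)*v^4/2 - 15*v^3/4 + 15*sqrt(2)*v^3/4 - 5*v^2/8 + 15*sqrt(2)*v^2/8 + 5*sqrt(2)*v/16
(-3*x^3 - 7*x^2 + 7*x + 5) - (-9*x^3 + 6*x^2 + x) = 6*x^3 - 13*x^2 + 6*x + 5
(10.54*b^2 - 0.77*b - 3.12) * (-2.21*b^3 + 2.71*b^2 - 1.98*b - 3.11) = -23.2934*b^5 + 30.2651*b^4 - 16.0607*b^3 - 39.71*b^2 + 8.5723*b + 9.7032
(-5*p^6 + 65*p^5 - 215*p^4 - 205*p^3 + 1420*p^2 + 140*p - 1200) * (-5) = 25*p^6 - 325*p^5 + 1075*p^4 + 1025*p^3 - 7100*p^2 - 700*p + 6000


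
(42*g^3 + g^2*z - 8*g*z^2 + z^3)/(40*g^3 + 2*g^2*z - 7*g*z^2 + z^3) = (21*g^2 - 10*g*z + z^2)/(20*g^2 - 9*g*z + z^2)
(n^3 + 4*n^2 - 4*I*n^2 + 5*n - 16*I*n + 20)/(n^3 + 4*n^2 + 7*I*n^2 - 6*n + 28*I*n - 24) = (n - 5*I)/(n + 6*I)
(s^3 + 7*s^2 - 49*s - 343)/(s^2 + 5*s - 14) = (s^2 - 49)/(s - 2)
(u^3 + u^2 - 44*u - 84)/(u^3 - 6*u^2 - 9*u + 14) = (u + 6)/(u - 1)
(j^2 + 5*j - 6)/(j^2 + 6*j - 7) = (j + 6)/(j + 7)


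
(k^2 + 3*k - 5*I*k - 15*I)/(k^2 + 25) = (k + 3)/(k + 5*I)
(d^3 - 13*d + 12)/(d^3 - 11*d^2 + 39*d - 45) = (d^2 + 3*d - 4)/(d^2 - 8*d + 15)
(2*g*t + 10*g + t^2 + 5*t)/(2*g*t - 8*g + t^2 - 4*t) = (t + 5)/(t - 4)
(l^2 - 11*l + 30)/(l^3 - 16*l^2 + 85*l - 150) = 1/(l - 5)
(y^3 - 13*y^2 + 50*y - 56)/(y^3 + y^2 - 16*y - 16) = (y^2 - 9*y + 14)/(y^2 + 5*y + 4)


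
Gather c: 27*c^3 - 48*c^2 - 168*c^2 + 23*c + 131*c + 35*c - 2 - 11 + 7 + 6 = 27*c^3 - 216*c^2 + 189*c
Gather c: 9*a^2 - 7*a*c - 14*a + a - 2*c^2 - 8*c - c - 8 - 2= 9*a^2 - 13*a - 2*c^2 + c*(-7*a - 9) - 10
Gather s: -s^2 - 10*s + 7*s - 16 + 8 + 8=-s^2 - 3*s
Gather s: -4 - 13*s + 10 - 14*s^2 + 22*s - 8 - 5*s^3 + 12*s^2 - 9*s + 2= -5*s^3 - 2*s^2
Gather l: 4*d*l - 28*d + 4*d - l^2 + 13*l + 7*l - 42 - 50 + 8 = -24*d - l^2 + l*(4*d + 20) - 84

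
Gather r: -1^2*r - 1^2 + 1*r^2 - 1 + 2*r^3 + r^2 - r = 2*r^3 + 2*r^2 - 2*r - 2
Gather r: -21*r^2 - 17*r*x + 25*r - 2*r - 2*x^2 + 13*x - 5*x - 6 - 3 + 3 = -21*r^2 + r*(23 - 17*x) - 2*x^2 + 8*x - 6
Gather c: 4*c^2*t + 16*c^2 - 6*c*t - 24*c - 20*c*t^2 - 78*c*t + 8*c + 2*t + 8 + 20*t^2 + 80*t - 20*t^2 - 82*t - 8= c^2*(4*t + 16) + c*(-20*t^2 - 84*t - 16)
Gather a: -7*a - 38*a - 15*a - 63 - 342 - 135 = -60*a - 540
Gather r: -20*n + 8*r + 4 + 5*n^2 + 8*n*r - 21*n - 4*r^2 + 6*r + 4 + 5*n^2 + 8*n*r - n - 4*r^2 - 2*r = 10*n^2 - 42*n - 8*r^2 + r*(16*n + 12) + 8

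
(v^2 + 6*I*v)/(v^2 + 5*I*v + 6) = v/(v - I)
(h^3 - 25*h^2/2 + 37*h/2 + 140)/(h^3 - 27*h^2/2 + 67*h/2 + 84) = (2*h + 5)/(2*h + 3)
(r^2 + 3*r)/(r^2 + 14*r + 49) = r*(r + 3)/(r^2 + 14*r + 49)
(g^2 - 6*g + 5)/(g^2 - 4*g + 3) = (g - 5)/(g - 3)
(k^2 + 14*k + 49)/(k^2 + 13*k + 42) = (k + 7)/(k + 6)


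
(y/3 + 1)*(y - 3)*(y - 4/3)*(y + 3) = y^4/3 + 5*y^3/9 - 13*y^2/3 - 5*y + 12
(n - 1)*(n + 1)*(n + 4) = n^3 + 4*n^2 - n - 4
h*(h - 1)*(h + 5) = h^3 + 4*h^2 - 5*h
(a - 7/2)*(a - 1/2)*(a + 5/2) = a^3 - 3*a^2/2 - 33*a/4 + 35/8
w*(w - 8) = w^2 - 8*w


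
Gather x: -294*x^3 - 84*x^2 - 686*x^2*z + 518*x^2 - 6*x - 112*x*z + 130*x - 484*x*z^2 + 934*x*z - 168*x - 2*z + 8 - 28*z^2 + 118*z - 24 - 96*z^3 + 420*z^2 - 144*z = -294*x^3 + x^2*(434 - 686*z) + x*(-484*z^2 + 822*z - 44) - 96*z^3 + 392*z^2 - 28*z - 16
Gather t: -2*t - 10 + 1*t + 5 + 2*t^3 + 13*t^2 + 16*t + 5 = 2*t^3 + 13*t^2 + 15*t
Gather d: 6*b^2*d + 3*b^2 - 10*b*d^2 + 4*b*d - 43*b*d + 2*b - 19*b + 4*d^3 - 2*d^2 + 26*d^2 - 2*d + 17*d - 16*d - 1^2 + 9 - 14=3*b^2 - 17*b + 4*d^3 + d^2*(24 - 10*b) + d*(6*b^2 - 39*b - 1) - 6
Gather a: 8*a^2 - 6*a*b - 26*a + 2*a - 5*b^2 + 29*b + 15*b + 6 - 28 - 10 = 8*a^2 + a*(-6*b - 24) - 5*b^2 + 44*b - 32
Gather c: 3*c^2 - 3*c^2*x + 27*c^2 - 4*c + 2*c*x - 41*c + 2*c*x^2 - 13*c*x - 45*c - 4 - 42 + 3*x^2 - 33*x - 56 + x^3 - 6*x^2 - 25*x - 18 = c^2*(30 - 3*x) + c*(2*x^2 - 11*x - 90) + x^3 - 3*x^2 - 58*x - 120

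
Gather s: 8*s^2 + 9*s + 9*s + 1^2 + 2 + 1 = 8*s^2 + 18*s + 4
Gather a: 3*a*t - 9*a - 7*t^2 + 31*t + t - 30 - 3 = a*(3*t - 9) - 7*t^2 + 32*t - 33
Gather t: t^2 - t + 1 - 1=t^2 - t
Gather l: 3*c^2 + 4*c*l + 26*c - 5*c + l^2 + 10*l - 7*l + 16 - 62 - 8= 3*c^2 + 21*c + l^2 + l*(4*c + 3) - 54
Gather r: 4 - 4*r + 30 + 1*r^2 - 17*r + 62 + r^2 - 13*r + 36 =2*r^2 - 34*r + 132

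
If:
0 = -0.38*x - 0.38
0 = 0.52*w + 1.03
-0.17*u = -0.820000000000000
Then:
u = 4.82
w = -1.98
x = -1.00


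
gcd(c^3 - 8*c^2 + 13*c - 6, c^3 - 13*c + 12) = c - 1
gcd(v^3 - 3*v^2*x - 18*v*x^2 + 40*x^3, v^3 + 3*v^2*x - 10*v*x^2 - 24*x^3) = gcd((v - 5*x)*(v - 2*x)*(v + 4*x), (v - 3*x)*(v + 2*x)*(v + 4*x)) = v + 4*x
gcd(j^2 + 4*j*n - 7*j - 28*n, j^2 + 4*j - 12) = 1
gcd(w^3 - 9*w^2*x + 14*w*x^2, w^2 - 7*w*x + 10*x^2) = -w + 2*x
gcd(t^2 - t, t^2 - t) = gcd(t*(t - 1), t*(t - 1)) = t^2 - t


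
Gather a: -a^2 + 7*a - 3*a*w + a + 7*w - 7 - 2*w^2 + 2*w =-a^2 + a*(8 - 3*w) - 2*w^2 + 9*w - 7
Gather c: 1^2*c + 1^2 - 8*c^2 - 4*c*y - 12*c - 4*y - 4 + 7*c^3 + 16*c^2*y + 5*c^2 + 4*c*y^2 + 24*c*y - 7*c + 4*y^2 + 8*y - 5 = 7*c^3 + c^2*(16*y - 3) + c*(4*y^2 + 20*y - 18) + 4*y^2 + 4*y - 8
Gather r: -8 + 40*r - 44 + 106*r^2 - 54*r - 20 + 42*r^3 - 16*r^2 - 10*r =42*r^3 + 90*r^2 - 24*r - 72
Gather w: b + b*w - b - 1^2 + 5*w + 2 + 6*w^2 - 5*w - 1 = b*w + 6*w^2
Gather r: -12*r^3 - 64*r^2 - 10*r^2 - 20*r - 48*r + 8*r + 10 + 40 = -12*r^3 - 74*r^2 - 60*r + 50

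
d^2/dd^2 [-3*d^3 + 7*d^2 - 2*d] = 14 - 18*d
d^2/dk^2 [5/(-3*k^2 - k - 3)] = 10*(9*k^2 + 3*k - (6*k + 1)^2 + 9)/(3*k^2 + k + 3)^3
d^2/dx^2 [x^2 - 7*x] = 2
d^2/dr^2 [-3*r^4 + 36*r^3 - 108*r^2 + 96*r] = -36*r^2 + 216*r - 216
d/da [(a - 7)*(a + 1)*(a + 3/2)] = 3*a^2 - 9*a - 16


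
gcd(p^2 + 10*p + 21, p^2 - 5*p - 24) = p + 3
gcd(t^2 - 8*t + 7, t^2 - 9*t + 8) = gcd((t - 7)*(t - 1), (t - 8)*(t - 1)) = t - 1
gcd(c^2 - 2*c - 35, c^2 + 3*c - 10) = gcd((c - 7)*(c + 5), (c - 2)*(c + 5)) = c + 5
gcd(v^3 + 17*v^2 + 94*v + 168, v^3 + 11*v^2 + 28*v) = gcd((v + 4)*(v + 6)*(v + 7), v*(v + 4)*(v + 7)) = v^2 + 11*v + 28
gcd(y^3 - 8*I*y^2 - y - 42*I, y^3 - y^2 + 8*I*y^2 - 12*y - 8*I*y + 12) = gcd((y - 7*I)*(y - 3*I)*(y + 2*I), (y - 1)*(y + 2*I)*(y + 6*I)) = y + 2*I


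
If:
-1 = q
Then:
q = -1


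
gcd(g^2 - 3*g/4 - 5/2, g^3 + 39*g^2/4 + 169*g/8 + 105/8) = g + 5/4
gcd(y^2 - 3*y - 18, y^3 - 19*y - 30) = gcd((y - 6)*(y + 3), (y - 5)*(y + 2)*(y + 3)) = y + 3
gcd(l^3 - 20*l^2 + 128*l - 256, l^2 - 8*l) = l - 8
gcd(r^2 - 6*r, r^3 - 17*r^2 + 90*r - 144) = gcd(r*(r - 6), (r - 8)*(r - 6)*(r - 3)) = r - 6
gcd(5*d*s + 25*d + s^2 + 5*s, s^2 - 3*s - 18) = 1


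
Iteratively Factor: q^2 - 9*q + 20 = (q - 5)*(q - 4)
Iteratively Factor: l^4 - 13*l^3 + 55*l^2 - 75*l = (l)*(l^3 - 13*l^2 + 55*l - 75) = l*(l - 5)*(l^2 - 8*l + 15) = l*(l - 5)*(l - 3)*(l - 5)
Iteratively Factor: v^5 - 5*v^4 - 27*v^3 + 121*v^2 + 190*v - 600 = (v - 5)*(v^4 - 27*v^2 - 14*v + 120) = (v - 5)*(v - 2)*(v^3 + 2*v^2 - 23*v - 60) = (v - 5)*(v - 2)*(v + 3)*(v^2 - v - 20) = (v - 5)*(v - 2)*(v + 3)*(v + 4)*(v - 5)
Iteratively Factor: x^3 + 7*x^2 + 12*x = (x + 3)*(x^2 + 4*x) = x*(x + 3)*(x + 4)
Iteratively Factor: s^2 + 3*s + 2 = (s + 2)*(s + 1)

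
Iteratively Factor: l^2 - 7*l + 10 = (l - 2)*(l - 5)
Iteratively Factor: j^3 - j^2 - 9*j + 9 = (j - 3)*(j^2 + 2*j - 3) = (j - 3)*(j - 1)*(j + 3)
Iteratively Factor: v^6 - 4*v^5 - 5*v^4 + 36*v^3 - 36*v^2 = (v - 2)*(v^5 - 2*v^4 - 9*v^3 + 18*v^2) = (v - 2)^2*(v^4 - 9*v^2) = (v - 2)^2*(v + 3)*(v^3 - 3*v^2) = v*(v - 2)^2*(v + 3)*(v^2 - 3*v) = v^2*(v - 2)^2*(v + 3)*(v - 3)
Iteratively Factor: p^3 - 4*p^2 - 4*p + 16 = (p - 2)*(p^2 - 2*p - 8) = (p - 4)*(p - 2)*(p + 2)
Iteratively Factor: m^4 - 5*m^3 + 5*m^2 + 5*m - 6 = (m - 3)*(m^3 - 2*m^2 - m + 2) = (m - 3)*(m - 2)*(m^2 - 1) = (m - 3)*(m - 2)*(m + 1)*(m - 1)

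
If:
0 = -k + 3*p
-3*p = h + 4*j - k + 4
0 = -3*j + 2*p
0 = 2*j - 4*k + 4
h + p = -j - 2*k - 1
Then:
No Solution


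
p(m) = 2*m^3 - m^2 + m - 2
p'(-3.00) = 61.00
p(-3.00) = -68.00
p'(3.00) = 49.00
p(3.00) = 46.00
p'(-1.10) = 10.46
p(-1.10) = -6.97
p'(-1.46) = 16.71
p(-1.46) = -11.82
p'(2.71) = 39.64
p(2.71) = 33.17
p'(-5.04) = 163.49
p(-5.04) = -288.49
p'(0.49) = 1.46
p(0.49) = -1.51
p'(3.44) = 65.12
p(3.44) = 71.02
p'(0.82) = 3.39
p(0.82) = -0.75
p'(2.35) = 29.44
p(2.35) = 20.78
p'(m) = 6*m^2 - 2*m + 1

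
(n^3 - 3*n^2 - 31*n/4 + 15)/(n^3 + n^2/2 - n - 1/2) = (4*n^3 - 12*n^2 - 31*n + 60)/(2*(2*n^3 + n^2 - 2*n - 1))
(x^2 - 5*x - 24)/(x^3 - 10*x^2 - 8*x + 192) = (x + 3)/(x^2 - 2*x - 24)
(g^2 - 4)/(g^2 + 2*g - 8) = (g + 2)/(g + 4)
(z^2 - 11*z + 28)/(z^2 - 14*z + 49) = (z - 4)/(z - 7)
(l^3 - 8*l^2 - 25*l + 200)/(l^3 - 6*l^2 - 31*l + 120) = (l - 5)/(l - 3)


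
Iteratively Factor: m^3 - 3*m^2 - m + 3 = (m - 3)*(m^2 - 1) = (m - 3)*(m + 1)*(m - 1)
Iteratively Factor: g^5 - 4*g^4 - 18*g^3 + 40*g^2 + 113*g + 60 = (g - 4)*(g^4 - 18*g^2 - 32*g - 15) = (g - 4)*(g + 1)*(g^3 - g^2 - 17*g - 15) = (g - 4)*(g + 1)^2*(g^2 - 2*g - 15) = (g - 5)*(g - 4)*(g + 1)^2*(g + 3)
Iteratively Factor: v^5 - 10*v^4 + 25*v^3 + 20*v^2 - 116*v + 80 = (v - 5)*(v^4 - 5*v^3 + 20*v - 16) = (v - 5)*(v + 2)*(v^3 - 7*v^2 + 14*v - 8) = (v - 5)*(v - 1)*(v + 2)*(v^2 - 6*v + 8) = (v - 5)*(v - 2)*(v - 1)*(v + 2)*(v - 4)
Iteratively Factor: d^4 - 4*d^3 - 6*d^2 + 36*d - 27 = (d - 3)*(d^3 - d^2 - 9*d + 9) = (d - 3)*(d - 1)*(d^2 - 9) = (d - 3)^2*(d - 1)*(d + 3)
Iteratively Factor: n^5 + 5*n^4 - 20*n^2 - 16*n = (n)*(n^4 + 5*n^3 - 20*n - 16) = n*(n - 2)*(n^3 + 7*n^2 + 14*n + 8) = n*(n - 2)*(n + 1)*(n^2 + 6*n + 8) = n*(n - 2)*(n + 1)*(n + 4)*(n + 2)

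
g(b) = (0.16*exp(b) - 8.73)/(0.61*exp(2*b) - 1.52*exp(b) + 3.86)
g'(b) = (0.16*exp(b) - 8.73)*(-1.22*exp(2*b) + 1.52*exp(b))/(0.61*exp(2*b) - 1.52*exp(b) + 3.86)^2 + 0.16*exp(b)/(0.61*exp(2*b) - 1.52*exp(b) + 3.86)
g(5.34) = 0.00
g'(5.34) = -0.00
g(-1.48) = -2.45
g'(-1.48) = -0.19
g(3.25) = -0.01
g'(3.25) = 0.04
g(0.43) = -2.86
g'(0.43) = 0.61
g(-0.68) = -2.66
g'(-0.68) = -0.35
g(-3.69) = -2.28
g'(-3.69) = -0.02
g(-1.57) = -2.44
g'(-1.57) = -0.17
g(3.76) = -0.00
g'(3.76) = 0.01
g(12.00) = 0.00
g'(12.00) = 0.00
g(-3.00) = -2.30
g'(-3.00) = -0.04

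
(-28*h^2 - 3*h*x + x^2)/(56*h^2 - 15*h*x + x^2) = (4*h + x)/(-8*h + x)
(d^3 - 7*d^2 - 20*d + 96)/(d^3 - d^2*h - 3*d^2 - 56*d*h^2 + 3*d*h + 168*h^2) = (d^2 - 4*d - 32)/(d^2 - d*h - 56*h^2)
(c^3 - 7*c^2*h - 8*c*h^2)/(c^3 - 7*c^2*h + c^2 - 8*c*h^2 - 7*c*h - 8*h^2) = c/(c + 1)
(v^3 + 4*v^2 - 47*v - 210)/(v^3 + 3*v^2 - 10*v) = (v^2 - v - 42)/(v*(v - 2))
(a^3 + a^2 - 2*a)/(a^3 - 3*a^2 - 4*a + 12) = a*(a - 1)/(a^2 - 5*a + 6)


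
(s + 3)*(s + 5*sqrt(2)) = s^2 + 3*s + 5*sqrt(2)*s + 15*sqrt(2)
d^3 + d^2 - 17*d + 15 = (d - 3)*(d - 1)*(d + 5)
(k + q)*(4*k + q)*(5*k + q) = 20*k^3 + 29*k^2*q + 10*k*q^2 + q^3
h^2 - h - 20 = (h - 5)*(h + 4)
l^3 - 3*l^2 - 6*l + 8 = (l - 4)*(l - 1)*(l + 2)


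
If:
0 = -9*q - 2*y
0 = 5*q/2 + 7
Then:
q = -14/5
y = 63/5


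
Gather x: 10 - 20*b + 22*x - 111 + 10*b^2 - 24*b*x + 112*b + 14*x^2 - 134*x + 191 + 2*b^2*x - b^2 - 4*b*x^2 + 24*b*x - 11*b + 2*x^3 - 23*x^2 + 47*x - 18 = 9*b^2 + 81*b + 2*x^3 + x^2*(-4*b - 9) + x*(2*b^2 - 65) + 72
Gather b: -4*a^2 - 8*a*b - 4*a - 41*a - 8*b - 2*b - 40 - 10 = -4*a^2 - 45*a + b*(-8*a - 10) - 50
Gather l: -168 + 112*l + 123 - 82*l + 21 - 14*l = 16*l - 24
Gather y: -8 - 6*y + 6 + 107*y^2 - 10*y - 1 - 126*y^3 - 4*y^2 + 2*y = -126*y^3 + 103*y^2 - 14*y - 3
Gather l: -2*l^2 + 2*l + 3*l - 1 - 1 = -2*l^2 + 5*l - 2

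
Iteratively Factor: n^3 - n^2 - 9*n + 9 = (n - 3)*(n^2 + 2*n - 3) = (n - 3)*(n - 1)*(n + 3)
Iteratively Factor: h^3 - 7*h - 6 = (h + 2)*(h^2 - 2*h - 3) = (h - 3)*(h + 2)*(h + 1)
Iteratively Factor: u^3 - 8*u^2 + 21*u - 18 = (u - 3)*(u^2 - 5*u + 6) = (u - 3)*(u - 2)*(u - 3)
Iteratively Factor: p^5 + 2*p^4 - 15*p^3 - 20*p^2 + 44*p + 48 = (p - 2)*(p^4 + 4*p^3 - 7*p^2 - 34*p - 24) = (p - 2)*(p + 1)*(p^3 + 3*p^2 - 10*p - 24) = (p - 2)*(p + 1)*(p + 2)*(p^2 + p - 12) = (p - 2)*(p + 1)*(p + 2)*(p + 4)*(p - 3)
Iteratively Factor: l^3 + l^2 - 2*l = (l)*(l^2 + l - 2) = l*(l + 2)*(l - 1)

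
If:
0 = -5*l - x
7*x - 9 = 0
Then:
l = -9/35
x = 9/7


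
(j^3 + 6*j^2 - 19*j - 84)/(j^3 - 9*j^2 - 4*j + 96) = (j + 7)/(j - 8)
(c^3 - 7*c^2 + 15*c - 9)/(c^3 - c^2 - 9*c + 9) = (c - 3)/(c + 3)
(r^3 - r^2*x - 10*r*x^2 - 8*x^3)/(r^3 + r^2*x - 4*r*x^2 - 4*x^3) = (-r + 4*x)/(-r + 2*x)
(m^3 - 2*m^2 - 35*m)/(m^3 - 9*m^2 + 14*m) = (m + 5)/(m - 2)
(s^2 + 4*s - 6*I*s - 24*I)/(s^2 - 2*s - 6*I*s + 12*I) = (s + 4)/(s - 2)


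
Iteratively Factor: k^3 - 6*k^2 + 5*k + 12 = (k - 3)*(k^2 - 3*k - 4) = (k - 4)*(k - 3)*(k + 1)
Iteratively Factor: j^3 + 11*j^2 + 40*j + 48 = (j + 3)*(j^2 + 8*j + 16) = (j + 3)*(j + 4)*(j + 4)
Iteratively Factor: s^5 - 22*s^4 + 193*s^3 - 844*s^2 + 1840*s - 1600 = (s - 4)*(s^4 - 18*s^3 + 121*s^2 - 360*s + 400) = (s - 4)^2*(s^3 - 14*s^2 + 65*s - 100) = (s - 5)*(s - 4)^2*(s^2 - 9*s + 20) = (s - 5)^2*(s - 4)^2*(s - 4)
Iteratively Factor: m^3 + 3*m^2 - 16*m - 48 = (m + 4)*(m^2 - m - 12) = (m + 3)*(m + 4)*(m - 4)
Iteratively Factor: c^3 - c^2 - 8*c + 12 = (c - 2)*(c^2 + c - 6) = (c - 2)^2*(c + 3)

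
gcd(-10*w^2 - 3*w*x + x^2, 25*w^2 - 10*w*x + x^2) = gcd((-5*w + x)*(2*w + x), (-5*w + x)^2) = -5*w + x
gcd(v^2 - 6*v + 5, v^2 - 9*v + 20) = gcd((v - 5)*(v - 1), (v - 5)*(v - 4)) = v - 5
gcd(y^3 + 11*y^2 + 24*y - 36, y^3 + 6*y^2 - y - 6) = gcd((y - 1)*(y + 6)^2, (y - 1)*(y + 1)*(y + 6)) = y^2 + 5*y - 6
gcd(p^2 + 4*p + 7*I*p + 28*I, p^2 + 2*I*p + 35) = p + 7*I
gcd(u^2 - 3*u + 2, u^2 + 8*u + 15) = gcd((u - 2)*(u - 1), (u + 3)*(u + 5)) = 1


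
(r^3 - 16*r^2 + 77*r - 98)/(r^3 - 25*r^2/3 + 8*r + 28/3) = 3*(r - 7)/(3*r + 2)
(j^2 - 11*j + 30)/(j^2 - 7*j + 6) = (j - 5)/(j - 1)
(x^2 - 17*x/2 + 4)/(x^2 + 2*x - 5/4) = 2*(x - 8)/(2*x + 5)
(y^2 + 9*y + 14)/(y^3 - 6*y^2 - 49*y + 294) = (y + 2)/(y^2 - 13*y + 42)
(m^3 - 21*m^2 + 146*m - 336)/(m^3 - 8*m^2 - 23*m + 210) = (m - 8)/(m + 5)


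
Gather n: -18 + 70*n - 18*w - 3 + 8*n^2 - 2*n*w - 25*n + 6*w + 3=8*n^2 + n*(45 - 2*w) - 12*w - 18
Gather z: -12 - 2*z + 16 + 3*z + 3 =z + 7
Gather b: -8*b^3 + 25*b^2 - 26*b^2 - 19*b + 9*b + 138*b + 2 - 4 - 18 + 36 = -8*b^3 - b^2 + 128*b + 16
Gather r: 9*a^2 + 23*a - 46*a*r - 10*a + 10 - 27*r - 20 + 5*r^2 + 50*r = 9*a^2 + 13*a + 5*r^2 + r*(23 - 46*a) - 10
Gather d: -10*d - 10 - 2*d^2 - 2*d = -2*d^2 - 12*d - 10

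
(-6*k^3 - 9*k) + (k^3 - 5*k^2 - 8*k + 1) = -5*k^3 - 5*k^2 - 17*k + 1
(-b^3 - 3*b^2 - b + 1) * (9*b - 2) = -9*b^4 - 25*b^3 - 3*b^2 + 11*b - 2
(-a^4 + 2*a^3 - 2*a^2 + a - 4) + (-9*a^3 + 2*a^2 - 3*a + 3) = -a^4 - 7*a^3 - 2*a - 1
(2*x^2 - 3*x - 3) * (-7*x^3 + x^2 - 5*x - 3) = -14*x^5 + 23*x^4 + 8*x^3 + 6*x^2 + 24*x + 9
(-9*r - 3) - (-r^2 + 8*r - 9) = r^2 - 17*r + 6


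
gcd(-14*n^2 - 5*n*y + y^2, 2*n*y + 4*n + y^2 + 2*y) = 2*n + y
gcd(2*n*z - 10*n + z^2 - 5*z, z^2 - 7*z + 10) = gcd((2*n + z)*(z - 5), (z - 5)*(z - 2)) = z - 5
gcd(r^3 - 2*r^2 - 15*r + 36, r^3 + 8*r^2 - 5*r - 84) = r^2 + r - 12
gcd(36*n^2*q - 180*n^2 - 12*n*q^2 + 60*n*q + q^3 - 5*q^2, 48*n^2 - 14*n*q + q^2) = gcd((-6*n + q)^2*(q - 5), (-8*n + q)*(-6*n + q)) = -6*n + q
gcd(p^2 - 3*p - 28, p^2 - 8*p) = 1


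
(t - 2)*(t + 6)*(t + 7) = t^3 + 11*t^2 + 16*t - 84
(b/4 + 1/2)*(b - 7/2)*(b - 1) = b^3/4 - 5*b^2/8 - 11*b/8 + 7/4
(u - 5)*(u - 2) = u^2 - 7*u + 10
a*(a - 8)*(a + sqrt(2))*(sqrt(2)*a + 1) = sqrt(2)*a^4 - 8*sqrt(2)*a^3 + 3*a^3 - 24*a^2 + sqrt(2)*a^2 - 8*sqrt(2)*a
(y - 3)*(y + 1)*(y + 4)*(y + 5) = y^4 + 7*y^3 - y^2 - 67*y - 60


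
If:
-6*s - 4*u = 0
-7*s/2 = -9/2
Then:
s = 9/7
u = -27/14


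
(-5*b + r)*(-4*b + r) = 20*b^2 - 9*b*r + r^2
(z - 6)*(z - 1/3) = z^2 - 19*z/3 + 2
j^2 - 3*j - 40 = (j - 8)*(j + 5)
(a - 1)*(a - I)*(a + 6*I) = a^3 - a^2 + 5*I*a^2 + 6*a - 5*I*a - 6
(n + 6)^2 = n^2 + 12*n + 36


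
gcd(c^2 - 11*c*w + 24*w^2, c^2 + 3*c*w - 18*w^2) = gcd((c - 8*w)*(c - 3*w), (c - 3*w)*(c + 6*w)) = -c + 3*w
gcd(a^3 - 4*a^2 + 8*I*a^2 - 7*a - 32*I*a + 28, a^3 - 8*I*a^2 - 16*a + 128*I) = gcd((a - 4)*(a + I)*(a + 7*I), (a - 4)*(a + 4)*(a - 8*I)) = a - 4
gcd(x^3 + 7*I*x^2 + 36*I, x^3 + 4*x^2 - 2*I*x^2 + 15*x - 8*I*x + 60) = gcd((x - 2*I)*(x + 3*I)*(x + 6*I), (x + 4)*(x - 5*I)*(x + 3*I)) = x + 3*I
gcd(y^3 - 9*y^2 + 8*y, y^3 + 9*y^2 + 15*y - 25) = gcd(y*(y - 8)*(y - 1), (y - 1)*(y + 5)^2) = y - 1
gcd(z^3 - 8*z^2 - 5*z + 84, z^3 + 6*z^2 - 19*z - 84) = z^2 - z - 12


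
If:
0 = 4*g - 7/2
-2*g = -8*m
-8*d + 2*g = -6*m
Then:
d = 49/128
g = 7/8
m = 7/32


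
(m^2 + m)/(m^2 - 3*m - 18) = m*(m + 1)/(m^2 - 3*m - 18)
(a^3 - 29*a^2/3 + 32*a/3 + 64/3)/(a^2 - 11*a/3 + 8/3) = (a^2 - 7*a - 8)/(a - 1)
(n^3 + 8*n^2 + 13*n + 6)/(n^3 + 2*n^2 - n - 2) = (n^2 + 7*n + 6)/(n^2 + n - 2)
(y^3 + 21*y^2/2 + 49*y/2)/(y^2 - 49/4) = 2*y*(y + 7)/(2*y - 7)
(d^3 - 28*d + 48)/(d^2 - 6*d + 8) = d + 6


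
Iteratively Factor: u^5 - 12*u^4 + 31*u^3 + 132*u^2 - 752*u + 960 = (u - 5)*(u^4 - 7*u^3 - 4*u^2 + 112*u - 192) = (u - 5)*(u - 3)*(u^3 - 4*u^2 - 16*u + 64) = (u - 5)*(u - 3)*(u + 4)*(u^2 - 8*u + 16) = (u - 5)*(u - 4)*(u - 3)*(u + 4)*(u - 4)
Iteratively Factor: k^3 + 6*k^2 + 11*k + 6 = (k + 2)*(k^2 + 4*k + 3) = (k + 2)*(k + 3)*(k + 1)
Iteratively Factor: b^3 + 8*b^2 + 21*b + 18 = (b + 3)*(b^2 + 5*b + 6) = (b + 2)*(b + 3)*(b + 3)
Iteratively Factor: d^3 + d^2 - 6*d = (d - 2)*(d^2 + 3*d) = d*(d - 2)*(d + 3)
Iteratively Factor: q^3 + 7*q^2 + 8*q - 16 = (q - 1)*(q^2 + 8*q + 16) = (q - 1)*(q + 4)*(q + 4)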